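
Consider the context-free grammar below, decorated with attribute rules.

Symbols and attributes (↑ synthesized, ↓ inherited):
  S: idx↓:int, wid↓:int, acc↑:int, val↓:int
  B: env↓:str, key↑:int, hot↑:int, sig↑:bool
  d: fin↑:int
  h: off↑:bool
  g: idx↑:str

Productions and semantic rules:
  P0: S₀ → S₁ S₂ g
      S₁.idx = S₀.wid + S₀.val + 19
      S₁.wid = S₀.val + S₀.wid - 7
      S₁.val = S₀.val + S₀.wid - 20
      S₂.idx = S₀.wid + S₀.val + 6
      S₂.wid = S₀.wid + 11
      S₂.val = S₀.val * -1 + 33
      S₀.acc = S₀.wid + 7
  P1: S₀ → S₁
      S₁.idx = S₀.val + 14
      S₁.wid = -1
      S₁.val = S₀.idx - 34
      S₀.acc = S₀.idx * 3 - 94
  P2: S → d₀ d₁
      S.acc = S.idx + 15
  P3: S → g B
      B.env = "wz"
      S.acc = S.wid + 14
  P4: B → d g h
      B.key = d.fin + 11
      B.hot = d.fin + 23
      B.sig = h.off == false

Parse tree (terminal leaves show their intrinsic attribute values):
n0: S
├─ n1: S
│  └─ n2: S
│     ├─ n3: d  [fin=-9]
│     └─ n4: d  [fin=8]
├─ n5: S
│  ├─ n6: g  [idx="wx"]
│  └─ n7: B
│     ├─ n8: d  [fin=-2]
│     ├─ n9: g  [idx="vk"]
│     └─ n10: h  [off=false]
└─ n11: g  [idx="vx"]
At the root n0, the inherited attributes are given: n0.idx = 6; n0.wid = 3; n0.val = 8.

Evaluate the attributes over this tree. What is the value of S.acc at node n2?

1. n0.idx = 6  [given at root]
2. n0.wid = 3  [given at root]
3. n0.val = 8  [given at root]
4. n1.idx = 30  [S₀.wid + S₀.val + 19]
5. n1.wid = 4  [S₀.val + S₀.wid - 7]
6. n1.val = -9  [S₀.val + S₀.wid - 20]
7. n2.idx = 5  [S₀.val + 14]
8. n2.wid = -1  [-1]
9. n2.val = -4  [S₀.idx - 34]
10. n3.fin = -9  [terminal]
11. n4.fin = 8  [terminal]
12. n2.acc = 20  [S.idx + 15]
13. n1.acc = -4  [S₀.idx * 3 - 94]
14. n5.idx = 17  [S₀.wid + S₀.val + 6]
15. n5.wid = 14  [S₀.wid + 11]
16. n5.val = 25  [S₀.val * -1 + 33]
17. n6.idx = "wx"  [terminal]
18. n7.env = "wz"  ["wz"]
19. n8.fin = -2  [terminal]
20. n9.idx = "vk"  [terminal]
21. n10.off = false  [terminal]
22. n7.key = 9  [d.fin + 11]
23. n7.hot = 21  [d.fin + 23]
24. n7.sig = true  [h.off == false]
25. n5.acc = 28  [S.wid + 14]
26. n11.idx = "vx"  [terminal]
27. n0.acc = 10  [S₀.wid + 7]

20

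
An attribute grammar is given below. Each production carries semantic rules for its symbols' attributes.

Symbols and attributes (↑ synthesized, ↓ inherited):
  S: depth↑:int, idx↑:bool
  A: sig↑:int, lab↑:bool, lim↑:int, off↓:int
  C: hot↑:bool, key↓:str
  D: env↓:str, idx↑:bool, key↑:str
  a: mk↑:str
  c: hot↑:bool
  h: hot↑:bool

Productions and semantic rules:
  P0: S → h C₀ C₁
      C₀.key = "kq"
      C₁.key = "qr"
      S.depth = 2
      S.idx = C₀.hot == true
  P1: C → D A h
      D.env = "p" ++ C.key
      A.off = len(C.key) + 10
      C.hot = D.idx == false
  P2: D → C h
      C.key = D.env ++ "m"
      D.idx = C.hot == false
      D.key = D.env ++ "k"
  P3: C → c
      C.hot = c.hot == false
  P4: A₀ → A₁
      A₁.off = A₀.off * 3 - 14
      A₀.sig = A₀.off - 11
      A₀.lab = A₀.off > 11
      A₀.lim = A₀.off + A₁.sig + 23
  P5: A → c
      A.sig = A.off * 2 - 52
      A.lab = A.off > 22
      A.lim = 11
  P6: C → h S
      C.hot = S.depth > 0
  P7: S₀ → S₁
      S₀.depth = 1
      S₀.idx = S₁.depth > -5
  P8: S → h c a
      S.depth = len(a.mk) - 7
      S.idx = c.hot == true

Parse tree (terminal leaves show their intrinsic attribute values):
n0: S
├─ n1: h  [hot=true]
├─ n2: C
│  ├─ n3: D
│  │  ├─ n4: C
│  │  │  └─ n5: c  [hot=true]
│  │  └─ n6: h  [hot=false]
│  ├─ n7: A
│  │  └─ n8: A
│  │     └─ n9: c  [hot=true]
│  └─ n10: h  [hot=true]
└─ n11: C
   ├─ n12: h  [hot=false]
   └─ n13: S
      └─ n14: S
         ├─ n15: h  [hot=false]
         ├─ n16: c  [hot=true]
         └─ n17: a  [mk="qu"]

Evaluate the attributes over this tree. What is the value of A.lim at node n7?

1. n1.hot = true  [terminal]
2. n2.key = "kq"  ["kq"]
3. n3.env = "pkq"  ["p" ++ C.key]
4. n4.key = "pkqm"  [D.env ++ "m"]
5. n5.hot = true  [terminal]
6. n4.hot = false  [c.hot == false]
7. n6.hot = false  [terminal]
8. n3.idx = true  [C.hot == false]
9. n3.key = "pkqk"  [D.env ++ "k"]
10. n7.off = 12  [len(C.key) + 10]
11. n8.off = 22  [A₀.off * 3 - 14]
12. n9.hot = true  [terminal]
13. n8.sig = -8  [A.off * 2 - 52]
14. n8.lab = false  [A.off > 22]
15. n8.lim = 11  [11]
16. n7.sig = 1  [A₀.off - 11]
17. n7.lab = true  [A₀.off > 11]
18. n7.lim = 27  [A₀.off + A₁.sig + 23]
19. n10.hot = true  [terminal]
20. n2.hot = false  [D.idx == false]
21. n11.key = "qr"  ["qr"]
22. n12.hot = false  [terminal]
23. n15.hot = false  [terminal]
24. n16.hot = true  [terminal]
25. n17.mk = "qu"  [terminal]
26. n14.depth = -5  [len(a.mk) - 7]
27. n14.idx = true  [c.hot == true]
28. n13.depth = 1  [1]
29. n13.idx = false  [S₁.depth > -5]
30. n11.hot = true  [S.depth > 0]
31. n0.depth = 2  [2]
32. n0.idx = false  [C₀.hot == true]

27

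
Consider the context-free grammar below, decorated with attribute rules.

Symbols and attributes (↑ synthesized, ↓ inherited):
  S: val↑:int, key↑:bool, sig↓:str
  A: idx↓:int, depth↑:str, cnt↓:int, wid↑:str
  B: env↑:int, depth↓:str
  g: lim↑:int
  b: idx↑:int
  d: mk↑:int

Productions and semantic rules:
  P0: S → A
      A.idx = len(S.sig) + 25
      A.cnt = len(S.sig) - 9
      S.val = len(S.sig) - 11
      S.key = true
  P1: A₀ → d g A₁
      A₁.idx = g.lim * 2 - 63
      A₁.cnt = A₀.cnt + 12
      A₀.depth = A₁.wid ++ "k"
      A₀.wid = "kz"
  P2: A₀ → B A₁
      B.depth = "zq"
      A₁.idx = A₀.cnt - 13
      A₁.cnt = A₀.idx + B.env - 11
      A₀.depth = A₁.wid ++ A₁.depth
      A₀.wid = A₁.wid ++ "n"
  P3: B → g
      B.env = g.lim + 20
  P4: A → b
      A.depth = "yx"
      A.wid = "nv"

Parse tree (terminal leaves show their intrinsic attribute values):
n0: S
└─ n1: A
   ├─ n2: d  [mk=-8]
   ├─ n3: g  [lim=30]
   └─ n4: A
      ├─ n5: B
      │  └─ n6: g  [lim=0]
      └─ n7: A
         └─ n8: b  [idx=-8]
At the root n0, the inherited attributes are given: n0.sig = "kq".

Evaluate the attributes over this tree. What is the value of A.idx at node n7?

-8

1. n0.sig = "kq"  [given at root]
2. n1.idx = 27  [len(S.sig) + 25]
3. n1.cnt = -7  [len(S.sig) - 9]
4. n2.mk = -8  [terminal]
5. n3.lim = 30  [terminal]
6. n4.idx = -3  [g.lim * 2 - 63]
7. n4.cnt = 5  [A₀.cnt + 12]
8. n5.depth = "zq"  ["zq"]
9. n6.lim = 0  [terminal]
10. n5.env = 20  [g.lim + 20]
11. n7.idx = -8  [A₀.cnt - 13]
12. n7.cnt = 6  [A₀.idx + B.env - 11]
13. n8.idx = -8  [terminal]
14. n7.depth = "yx"  ["yx"]
15. n7.wid = "nv"  ["nv"]
16. n4.depth = "nvyx"  [A₁.wid ++ A₁.depth]
17. n4.wid = "nvn"  [A₁.wid ++ "n"]
18. n1.depth = "nvnk"  [A₁.wid ++ "k"]
19. n1.wid = "kz"  ["kz"]
20. n0.val = -9  [len(S.sig) - 11]
21. n0.key = true  [true]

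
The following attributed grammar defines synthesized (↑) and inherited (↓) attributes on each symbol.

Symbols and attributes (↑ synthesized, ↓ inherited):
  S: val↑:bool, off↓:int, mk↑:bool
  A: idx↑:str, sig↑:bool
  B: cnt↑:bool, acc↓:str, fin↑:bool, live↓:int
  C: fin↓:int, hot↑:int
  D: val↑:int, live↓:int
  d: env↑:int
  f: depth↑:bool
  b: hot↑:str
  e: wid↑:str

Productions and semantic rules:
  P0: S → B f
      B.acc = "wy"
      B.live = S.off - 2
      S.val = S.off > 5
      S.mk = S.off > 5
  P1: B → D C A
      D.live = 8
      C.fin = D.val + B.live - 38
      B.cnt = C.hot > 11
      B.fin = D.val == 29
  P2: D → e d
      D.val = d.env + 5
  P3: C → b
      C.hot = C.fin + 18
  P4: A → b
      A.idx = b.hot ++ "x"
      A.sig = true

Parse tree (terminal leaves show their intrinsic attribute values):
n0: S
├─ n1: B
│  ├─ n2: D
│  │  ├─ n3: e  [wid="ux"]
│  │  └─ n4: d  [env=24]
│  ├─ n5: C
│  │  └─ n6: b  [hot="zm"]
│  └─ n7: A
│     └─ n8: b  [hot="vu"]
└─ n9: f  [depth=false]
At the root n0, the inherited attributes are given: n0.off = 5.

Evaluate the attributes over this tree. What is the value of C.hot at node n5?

1. n0.off = 5  [given at root]
2. n1.acc = "wy"  ["wy"]
3. n1.live = 3  [S.off - 2]
4. n2.live = 8  [8]
5. n3.wid = "ux"  [terminal]
6. n4.env = 24  [terminal]
7. n2.val = 29  [d.env + 5]
8. n5.fin = -6  [D.val + B.live - 38]
9. n6.hot = "zm"  [terminal]
10. n5.hot = 12  [C.fin + 18]
11. n8.hot = "vu"  [terminal]
12. n7.idx = "vux"  [b.hot ++ "x"]
13. n7.sig = true  [true]
14. n1.cnt = true  [C.hot > 11]
15. n1.fin = true  [D.val == 29]
16. n9.depth = false  [terminal]
17. n0.val = false  [S.off > 5]
18. n0.mk = false  [S.off > 5]

12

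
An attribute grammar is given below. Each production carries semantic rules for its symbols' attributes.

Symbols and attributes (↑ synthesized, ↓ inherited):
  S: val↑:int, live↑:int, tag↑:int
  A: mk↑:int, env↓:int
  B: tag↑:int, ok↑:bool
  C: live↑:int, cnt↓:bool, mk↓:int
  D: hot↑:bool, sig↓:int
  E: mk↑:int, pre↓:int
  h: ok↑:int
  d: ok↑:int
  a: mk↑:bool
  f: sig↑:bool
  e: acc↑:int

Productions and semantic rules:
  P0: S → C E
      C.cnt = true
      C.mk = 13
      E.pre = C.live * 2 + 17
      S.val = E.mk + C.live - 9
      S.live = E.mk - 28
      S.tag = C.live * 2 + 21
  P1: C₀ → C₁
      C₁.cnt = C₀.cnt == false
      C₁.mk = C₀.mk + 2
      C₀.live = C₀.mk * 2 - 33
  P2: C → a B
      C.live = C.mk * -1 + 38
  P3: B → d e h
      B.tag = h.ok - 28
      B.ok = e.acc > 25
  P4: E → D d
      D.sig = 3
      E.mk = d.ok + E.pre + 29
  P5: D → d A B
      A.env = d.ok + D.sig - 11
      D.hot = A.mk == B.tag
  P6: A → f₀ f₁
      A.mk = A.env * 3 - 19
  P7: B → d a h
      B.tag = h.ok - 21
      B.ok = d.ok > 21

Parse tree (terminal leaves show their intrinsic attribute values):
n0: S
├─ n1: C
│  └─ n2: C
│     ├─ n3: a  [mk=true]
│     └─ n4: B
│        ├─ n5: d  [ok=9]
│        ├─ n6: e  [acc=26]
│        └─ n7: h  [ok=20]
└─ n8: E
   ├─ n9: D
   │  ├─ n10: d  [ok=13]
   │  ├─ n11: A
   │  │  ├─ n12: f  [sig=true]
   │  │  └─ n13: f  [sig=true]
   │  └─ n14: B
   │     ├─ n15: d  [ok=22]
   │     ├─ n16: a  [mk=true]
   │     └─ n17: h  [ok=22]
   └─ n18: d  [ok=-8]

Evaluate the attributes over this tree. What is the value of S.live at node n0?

-4

1. n1.cnt = true  [true]
2. n1.mk = 13  [13]
3. n2.cnt = false  [C₀.cnt == false]
4. n2.mk = 15  [C₀.mk + 2]
5. n3.mk = true  [terminal]
6. n5.ok = 9  [terminal]
7. n6.acc = 26  [terminal]
8. n7.ok = 20  [terminal]
9. n4.tag = -8  [h.ok - 28]
10. n4.ok = true  [e.acc > 25]
11. n2.live = 23  [C.mk * -1 + 38]
12. n1.live = -7  [C₀.mk * 2 - 33]
13. n8.pre = 3  [C.live * 2 + 17]
14. n9.sig = 3  [3]
15. n10.ok = 13  [terminal]
16. n11.env = 5  [d.ok + D.sig - 11]
17. n12.sig = true  [terminal]
18. n13.sig = true  [terminal]
19. n11.mk = -4  [A.env * 3 - 19]
20. n15.ok = 22  [terminal]
21. n16.mk = true  [terminal]
22. n17.ok = 22  [terminal]
23. n14.tag = 1  [h.ok - 21]
24. n14.ok = true  [d.ok > 21]
25. n9.hot = false  [A.mk == B.tag]
26. n18.ok = -8  [terminal]
27. n8.mk = 24  [d.ok + E.pre + 29]
28. n0.val = 8  [E.mk + C.live - 9]
29. n0.live = -4  [E.mk - 28]
30. n0.tag = 7  [C.live * 2 + 21]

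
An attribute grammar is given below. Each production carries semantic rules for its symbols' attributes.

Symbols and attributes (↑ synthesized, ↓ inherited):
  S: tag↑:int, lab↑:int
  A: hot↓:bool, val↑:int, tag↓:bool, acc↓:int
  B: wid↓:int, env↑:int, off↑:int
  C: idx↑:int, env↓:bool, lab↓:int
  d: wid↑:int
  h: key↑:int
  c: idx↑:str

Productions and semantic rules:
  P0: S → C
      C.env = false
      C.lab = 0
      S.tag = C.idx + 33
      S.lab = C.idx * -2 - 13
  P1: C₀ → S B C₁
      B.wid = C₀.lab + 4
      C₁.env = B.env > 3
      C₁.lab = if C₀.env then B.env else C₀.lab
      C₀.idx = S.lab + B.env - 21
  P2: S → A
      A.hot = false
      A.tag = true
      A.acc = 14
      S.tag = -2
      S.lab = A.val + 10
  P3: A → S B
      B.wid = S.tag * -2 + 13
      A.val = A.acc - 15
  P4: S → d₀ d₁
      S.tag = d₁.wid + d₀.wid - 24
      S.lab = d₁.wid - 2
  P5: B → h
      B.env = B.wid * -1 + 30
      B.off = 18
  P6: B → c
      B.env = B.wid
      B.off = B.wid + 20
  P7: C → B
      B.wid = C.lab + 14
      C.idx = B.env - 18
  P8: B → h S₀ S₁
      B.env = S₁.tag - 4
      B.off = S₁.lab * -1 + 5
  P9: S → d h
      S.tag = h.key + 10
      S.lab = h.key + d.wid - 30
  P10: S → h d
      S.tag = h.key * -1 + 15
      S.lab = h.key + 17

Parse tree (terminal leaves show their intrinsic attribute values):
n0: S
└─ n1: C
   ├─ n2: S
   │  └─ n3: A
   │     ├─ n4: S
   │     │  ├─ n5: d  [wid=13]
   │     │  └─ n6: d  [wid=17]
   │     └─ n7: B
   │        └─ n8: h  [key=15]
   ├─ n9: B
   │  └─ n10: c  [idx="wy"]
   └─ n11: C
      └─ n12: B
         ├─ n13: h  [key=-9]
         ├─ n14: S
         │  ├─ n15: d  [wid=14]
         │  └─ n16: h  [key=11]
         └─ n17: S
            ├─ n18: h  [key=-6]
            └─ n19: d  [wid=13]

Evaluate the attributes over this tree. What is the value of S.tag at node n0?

1. n1.env = false  [false]
2. n1.lab = 0  [0]
3. n3.hot = false  [false]
4. n3.tag = true  [true]
5. n3.acc = 14  [14]
6. n5.wid = 13  [terminal]
7. n6.wid = 17  [terminal]
8. n4.tag = 6  [d₁.wid + d₀.wid - 24]
9. n4.lab = 15  [d₁.wid - 2]
10. n7.wid = 1  [S.tag * -2 + 13]
11. n8.key = 15  [terminal]
12. n7.env = 29  [B.wid * -1 + 30]
13. n7.off = 18  [18]
14. n3.val = -1  [A.acc - 15]
15. n2.tag = -2  [-2]
16. n2.lab = 9  [A.val + 10]
17. n9.wid = 4  [C₀.lab + 4]
18. n10.idx = "wy"  [terminal]
19. n9.env = 4  [B.wid]
20. n9.off = 24  [B.wid + 20]
21. n11.env = true  [B.env > 3]
22. n11.lab = 0  [if C₀.env then B.env else C₀.lab]
23. n12.wid = 14  [C.lab + 14]
24. n13.key = -9  [terminal]
25. n15.wid = 14  [terminal]
26. n16.key = 11  [terminal]
27. n14.tag = 21  [h.key + 10]
28. n14.lab = -5  [h.key + d.wid - 30]
29. n18.key = -6  [terminal]
30. n19.wid = 13  [terminal]
31. n17.tag = 21  [h.key * -1 + 15]
32. n17.lab = 11  [h.key + 17]
33. n12.env = 17  [S₁.tag - 4]
34. n12.off = -6  [S₁.lab * -1 + 5]
35. n11.idx = -1  [B.env - 18]
36. n1.idx = -8  [S.lab + B.env - 21]
37. n0.tag = 25  [C.idx + 33]
38. n0.lab = 3  [C.idx * -2 - 13]

25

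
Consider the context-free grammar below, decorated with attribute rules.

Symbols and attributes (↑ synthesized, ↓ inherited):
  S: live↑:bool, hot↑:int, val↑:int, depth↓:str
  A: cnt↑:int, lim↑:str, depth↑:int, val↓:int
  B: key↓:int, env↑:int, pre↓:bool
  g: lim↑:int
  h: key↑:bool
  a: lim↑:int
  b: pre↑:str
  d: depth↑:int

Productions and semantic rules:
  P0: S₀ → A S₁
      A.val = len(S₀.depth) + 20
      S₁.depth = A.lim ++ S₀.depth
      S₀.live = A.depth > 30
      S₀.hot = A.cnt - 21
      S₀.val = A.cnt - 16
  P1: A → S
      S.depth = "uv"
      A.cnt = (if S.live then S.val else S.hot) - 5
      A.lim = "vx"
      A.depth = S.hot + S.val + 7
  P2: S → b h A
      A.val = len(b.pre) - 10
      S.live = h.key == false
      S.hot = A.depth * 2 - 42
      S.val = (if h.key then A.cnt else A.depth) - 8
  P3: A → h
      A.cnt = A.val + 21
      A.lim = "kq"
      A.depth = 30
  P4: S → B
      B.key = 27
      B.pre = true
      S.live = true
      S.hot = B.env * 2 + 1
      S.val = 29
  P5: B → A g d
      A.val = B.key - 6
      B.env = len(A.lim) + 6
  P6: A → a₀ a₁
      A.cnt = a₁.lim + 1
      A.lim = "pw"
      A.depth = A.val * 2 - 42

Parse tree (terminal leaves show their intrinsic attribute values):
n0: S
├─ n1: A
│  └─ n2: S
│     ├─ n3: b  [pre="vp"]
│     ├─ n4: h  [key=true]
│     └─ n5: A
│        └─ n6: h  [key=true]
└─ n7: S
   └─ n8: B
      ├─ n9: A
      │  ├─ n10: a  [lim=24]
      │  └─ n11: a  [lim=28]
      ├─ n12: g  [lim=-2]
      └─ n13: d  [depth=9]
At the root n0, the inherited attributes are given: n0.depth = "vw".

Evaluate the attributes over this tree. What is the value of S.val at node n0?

-3

1. n0.depth = "vw"  [given at root]
2. n1.val = 22  [len(S₀.depth) + 20]
3. n2.depth = "uv"  ["uv"]
4. n3.pre = "vp"  [terminal]
5. n4.key = true  [terminal]
6. n5.val = -8  [len(b.pre) - 10]
7. n6.key = true  [terminal]
8. n5.cnt = 13  [A.val + 21]
9. n5.lim = "kq"  ["kq"]
10. n5.depth = 30  [30]
11. n2.live = false  [h.key == false]
12. n2.hot = 18  [A.depth * 2 - 42]
13. n2.val = 5  [(if h.key then A.cnt else A.depth) - 8]
14. n1.cnt = 13  [(if S.live then S.val else S.hot) - 5]
15. n1.lim = "vx"  ["vx"]
16. n1.depth = 30  [S.hot + S.val + 7]
17. n7.depth = "vxvw"  [A.lim ++ S₀.depth]
18. n8.key = 27  [27]
19. n8.pre = true  [true]
20. n9.val = 21  [B.key - 6]
21. n10.lim = 24  [terminal]
22. n11.lim = 28  [terminal]
23. n9.cnt = 29  [a₁.lim + 1]
24. n9.lim = "pw"  ["pw"]
25. n9.depth = 0  [A.val * 2 - 42]
26. n12.lim = -2  [terminal]
27. n13.depth = 9  [terminal]
28. n8.env = 8  [len(A.lim) + 6]
29. n7.live = true  [true]
30. n7.hot = 17  [B.env * 2 + 1]
31. n7.val = 29  [29]
32. n0.live = false  [A.depth > 30]
33. n0.hot = -8  [A.cnt - 21]
34. n0.val = -3  [A.cnt - 16]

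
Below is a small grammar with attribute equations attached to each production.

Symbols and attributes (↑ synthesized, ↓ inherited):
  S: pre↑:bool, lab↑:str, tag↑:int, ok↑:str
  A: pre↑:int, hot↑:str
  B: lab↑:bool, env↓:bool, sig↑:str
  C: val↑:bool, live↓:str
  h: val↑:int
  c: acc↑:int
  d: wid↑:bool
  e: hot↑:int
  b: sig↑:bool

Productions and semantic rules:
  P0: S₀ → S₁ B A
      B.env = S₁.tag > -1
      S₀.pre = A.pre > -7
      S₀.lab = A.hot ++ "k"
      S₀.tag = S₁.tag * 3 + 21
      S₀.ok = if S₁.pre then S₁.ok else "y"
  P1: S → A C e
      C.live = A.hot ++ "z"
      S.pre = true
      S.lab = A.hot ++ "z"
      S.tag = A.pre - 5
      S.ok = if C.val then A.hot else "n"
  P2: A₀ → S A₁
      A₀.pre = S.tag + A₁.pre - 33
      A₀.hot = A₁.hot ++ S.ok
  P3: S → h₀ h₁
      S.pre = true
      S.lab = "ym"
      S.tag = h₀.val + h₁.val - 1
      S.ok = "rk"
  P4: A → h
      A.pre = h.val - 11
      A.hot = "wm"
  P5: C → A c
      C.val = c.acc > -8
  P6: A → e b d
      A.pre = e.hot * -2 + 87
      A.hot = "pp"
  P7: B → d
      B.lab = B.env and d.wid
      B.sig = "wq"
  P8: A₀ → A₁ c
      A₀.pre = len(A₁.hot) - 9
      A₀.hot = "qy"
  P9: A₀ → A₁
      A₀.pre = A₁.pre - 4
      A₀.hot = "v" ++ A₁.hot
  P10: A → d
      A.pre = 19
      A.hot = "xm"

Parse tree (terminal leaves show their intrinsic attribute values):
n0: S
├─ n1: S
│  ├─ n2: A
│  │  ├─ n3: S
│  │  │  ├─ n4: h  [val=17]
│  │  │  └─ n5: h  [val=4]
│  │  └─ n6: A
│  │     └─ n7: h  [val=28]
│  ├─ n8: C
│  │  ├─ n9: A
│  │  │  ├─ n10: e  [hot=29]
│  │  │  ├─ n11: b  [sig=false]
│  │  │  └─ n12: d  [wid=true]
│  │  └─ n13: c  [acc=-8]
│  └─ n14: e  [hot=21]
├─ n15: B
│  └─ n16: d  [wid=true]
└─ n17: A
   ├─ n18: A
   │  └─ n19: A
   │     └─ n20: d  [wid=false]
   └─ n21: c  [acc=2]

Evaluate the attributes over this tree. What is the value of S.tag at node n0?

18

1. n4.val = 17  [terminal]
2. n5.val = 4  [terminal]
3. n3.pre = true  [true]
4. n3.lab = "ym"  ["ym"]
5. n3.tag = 20  [h₀.val + h₁.val - 1]
6. n3.ok = "rk"  ["rk"]
7. n7.val = 28  [terminal]
8. n6.pre = 17  [h.val - 11]
9. n6.hot = "wm"  ["wm"]
10. n2.pre = 4  [S.tag + A₁.pre - 33]
11. n2.hot = "wmrk"  [A₁.hot ++ S.ok]
12. n8.live = "wmrkz"  [A.hot ++ "z"]
13. n10.hot = 29  [terminal]
14. n11.sig = false  [terminal]
15. n12.wid = true  [terminal]
16. n9.pre = 29  [e.hot * -2 + 87]
17. n9.hot = "pp"  ["pp"]
18. n13.acc = -8  [terminal]
19. n8.val = false  [c.acc > -8]
20. n14.hot = 21  [terminal]
21. n1.pre = true  [true]
22. n1.lab = "wmrkz"  [A.hot ++ "z"]
23. n1.tag = -1  [A.pre - 5]
24. n1.ok = "n"  [if C.val then A.hot else "n"]
25. n15.env = false  [S₁.tag > -1]
26. n16.wid = true  [terminal]
27. n15.lab = false  [B.env and d.wid]
28. n15.sig = "wq"  ["wq"]
29. n20.wid = false  [terminal]
30. n19.pre = 19  [19]
31. n19.hot = "xm"  ["xm"]
32. n18.pre = 15  [A₁.pre - 4]
33. n18.hot = "vxm"  ["v" ++ A₁.hot]
34. n21.acc = 2  [terminal]
35. n17.pre = -6  [len(A₁.hot) - 9]
36. n17.hot = "qy"  ["qy"]
37. n0.pre = true  [A.pre > -7]
38. n0.lab = "qyk"  [A.hot ++ "k"]
39. n0.tag = 18  [S₁.tag * 3 + 21]
40. n0.ok = "n"  [if S₁.pre then S₁.ok else "y"]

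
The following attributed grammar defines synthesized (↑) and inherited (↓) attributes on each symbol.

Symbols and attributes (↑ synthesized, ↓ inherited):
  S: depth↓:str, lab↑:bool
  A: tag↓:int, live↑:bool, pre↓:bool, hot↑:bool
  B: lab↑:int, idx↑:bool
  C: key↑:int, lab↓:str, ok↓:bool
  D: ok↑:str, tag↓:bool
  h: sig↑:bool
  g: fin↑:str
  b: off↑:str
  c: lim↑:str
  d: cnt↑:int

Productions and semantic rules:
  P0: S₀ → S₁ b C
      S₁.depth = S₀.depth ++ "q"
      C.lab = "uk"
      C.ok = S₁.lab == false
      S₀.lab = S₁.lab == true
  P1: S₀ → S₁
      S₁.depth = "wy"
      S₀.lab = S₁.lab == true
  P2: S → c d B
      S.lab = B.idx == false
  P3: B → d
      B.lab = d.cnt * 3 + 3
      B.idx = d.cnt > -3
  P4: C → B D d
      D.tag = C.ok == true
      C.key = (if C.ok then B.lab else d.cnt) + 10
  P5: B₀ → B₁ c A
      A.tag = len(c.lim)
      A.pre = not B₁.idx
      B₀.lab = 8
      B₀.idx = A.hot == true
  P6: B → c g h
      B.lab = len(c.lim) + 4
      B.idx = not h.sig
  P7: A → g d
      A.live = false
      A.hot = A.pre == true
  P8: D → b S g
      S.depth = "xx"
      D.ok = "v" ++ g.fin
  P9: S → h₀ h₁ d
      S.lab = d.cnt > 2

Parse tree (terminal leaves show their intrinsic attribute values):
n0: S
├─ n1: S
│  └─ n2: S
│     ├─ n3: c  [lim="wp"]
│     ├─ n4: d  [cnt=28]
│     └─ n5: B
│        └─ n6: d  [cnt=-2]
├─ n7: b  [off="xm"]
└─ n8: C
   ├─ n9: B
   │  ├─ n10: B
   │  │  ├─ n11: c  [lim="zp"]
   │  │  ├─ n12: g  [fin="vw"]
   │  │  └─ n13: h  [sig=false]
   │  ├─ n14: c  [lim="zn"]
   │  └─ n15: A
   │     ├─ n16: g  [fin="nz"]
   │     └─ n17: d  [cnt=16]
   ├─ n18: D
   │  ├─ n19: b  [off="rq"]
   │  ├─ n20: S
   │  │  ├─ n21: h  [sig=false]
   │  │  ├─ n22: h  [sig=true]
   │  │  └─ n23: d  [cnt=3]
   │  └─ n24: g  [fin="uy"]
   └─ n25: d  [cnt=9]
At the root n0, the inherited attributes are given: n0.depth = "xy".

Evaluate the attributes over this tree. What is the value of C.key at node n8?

18

1. n0.depth = "xy"  [given at root]
2. n1.depth = "xyq"  [S₀.depth ++ "q"]
3. n2.depth = "wy"  ["wy"]
4. n3.lim = "wp"  [terminal]
5. n4.cnt = 28  [terminal]
6. n6.cnt = -2  [terminal]
7. n5.lab = -3  [d.cnt * 3 + 3]
8. n5.idx = true  [d.cnt > -3]
9. n2.lab = false  [B.idx == false]
10. n1.lab = false  [S₁.lab == true]
11. n7.off = "xm"  [terminal]
12. n8.lab = "uk"  ["uk"]
13. n8.ok = true  [S₁.lab == false]
14. n11.lim = "zp"  [terminal]
15. n12.fin = "vw"  [terminal]
16. n13.sig = false  [terminal]
17. n10.lab = 6  [len(c.lim) + 4]
18. n10.idx = true  [not h.sig]
19. n14.lim = "zn"  [terminal]
20. n15.tag = 2  [len(c.lim)]
21. n15.pre = false  [not B₁.idx]
22. n16.fin = "nz"  [terminal]
23. n17.cnt = 16  [terminal]
24. n15.live = false  [false]
25. n15.hot = false  [A.pre == true]
26. n9.lab = 8  [8]
27. n9.idx = false  [A.hot == true]
28. n18.tag = true  [C.ok == true]
29. n19.off = "rq"  [terminal]
30. n20.depth = "xx"  ["xx"]
31. n21.sig = false  [terminal]
32. n22.sig = true  [terminal]
33. n23.cnt = 3  [terminal]
34. n20.lab = true  [d.cnt > 2]
35. n24.fin = "uy"  [terminal]
36. n18.ok = "vuy"  ["v" ++ g.fin]
37. n25.cnt = 9  [terminal]
38. n8.key = 18  [(if C.ok then B.lab else d.cnt) + 10]
39. n0.lab = false  [S₁.lab == true]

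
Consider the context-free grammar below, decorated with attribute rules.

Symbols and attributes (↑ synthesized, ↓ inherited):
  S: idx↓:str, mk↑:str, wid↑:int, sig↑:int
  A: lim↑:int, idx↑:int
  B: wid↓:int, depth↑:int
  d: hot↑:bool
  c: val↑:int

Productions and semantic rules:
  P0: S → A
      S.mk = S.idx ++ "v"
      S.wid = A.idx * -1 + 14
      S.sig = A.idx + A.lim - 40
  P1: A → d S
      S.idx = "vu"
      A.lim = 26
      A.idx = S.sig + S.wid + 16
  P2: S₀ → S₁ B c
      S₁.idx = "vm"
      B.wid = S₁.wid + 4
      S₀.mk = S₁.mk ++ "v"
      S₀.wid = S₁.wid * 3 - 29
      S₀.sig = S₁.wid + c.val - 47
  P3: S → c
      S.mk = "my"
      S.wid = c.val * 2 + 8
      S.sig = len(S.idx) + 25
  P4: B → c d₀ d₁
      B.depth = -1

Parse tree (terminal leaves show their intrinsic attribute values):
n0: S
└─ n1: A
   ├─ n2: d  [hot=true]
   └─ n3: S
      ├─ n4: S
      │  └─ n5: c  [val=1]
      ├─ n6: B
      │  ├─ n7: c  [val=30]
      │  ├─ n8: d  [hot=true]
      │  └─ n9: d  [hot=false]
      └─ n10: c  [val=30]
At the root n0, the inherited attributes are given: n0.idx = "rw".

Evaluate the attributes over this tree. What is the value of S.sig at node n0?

-4

1. n0.idx = "rw"  [given at root]
2. n2.hot = true  [terminal]
3. n3.idx = "vu"  ["vu"]
4. n4.idx = "vm"  ["vm"]
5. n5.val = 1  [terminal]
6. n4.mk = "my"  ["my"]
7. n4.wid = 10  [c.val * 2 + 8]
8. n4.sig = 27  [len(S.idx) + 25]
9. n6.wid = 14  [S₁.wid + 4]
10. n7.val = 30  [terminal]
11. n8.hot = true  [terminal]
12. n9.hot = false  [terminal]
13. n6.depth = -1  [-1]
14. n10.val = 30  [terminal]
15. n3.mk = "myv"  [S₁.mk ++ "v"]
16. n3.wid = 1  [S₁.wid * 3 - 29]
17. n3.sig = -7  [S₁.wid + c.val - 47]
18. n1.lim = 26  [26]
19. n1.idx = 10  [S.sig + S.wid + 16]
20. n0.mk = "rwv"  [S.idx ++ "v"]
21. n0.wid = 4  [A.idx * -1 + 14]
22. n0.sig = -4  [A.idx + A.lim - 40]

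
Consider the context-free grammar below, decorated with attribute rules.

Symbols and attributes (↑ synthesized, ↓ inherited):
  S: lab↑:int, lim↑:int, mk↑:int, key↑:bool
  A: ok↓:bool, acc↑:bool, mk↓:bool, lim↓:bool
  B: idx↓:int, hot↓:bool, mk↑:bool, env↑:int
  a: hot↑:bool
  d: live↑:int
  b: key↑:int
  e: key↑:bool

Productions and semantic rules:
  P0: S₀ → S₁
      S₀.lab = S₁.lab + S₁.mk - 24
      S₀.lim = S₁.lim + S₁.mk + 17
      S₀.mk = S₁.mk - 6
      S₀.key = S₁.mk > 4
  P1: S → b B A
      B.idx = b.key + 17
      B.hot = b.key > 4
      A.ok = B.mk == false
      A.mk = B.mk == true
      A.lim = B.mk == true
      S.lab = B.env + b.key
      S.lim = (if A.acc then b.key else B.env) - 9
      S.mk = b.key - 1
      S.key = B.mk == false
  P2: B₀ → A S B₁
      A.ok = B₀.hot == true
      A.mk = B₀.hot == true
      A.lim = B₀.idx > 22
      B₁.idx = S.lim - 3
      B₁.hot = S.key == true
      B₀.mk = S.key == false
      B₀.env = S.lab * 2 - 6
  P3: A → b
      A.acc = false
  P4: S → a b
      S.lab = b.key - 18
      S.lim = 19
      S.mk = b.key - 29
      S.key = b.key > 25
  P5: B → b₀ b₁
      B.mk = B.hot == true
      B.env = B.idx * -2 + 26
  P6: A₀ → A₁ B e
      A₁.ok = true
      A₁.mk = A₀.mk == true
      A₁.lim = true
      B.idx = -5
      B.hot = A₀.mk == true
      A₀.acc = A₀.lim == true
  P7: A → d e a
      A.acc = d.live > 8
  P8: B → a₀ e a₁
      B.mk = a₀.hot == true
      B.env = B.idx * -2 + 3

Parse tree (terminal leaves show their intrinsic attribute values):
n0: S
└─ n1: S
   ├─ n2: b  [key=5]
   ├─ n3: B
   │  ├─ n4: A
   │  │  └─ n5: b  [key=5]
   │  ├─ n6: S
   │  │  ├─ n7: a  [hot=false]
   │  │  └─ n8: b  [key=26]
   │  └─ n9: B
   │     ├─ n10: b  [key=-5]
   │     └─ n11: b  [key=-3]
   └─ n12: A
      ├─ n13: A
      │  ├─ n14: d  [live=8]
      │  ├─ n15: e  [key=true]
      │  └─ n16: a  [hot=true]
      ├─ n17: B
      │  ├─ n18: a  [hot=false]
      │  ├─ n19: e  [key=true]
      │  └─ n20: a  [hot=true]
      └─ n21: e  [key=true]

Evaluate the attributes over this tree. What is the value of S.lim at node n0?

1. n2.key = 5  [terminal]
2. n3.idx = 22  [b.key + 17]
3. n3.hot = true  [b.key > 4]
4. n4.ok = true  [B₀.hot == true]
5. n4.mk = true  [B₀.hot == true]
6. n4.lim = false  [B₀.idx > 22]
7. n5.key = 5  [terminal]
8. n4.acc = false  [false]
9. n7.hot = false  [terminal]
10. n8.key = 26  [terminal]
11. n6.lab = 8  [b.key - 18]
12. n6.lim = 19  [19]
13. n6.mk = -3  [b.key - 29]
14. n6.key = true  [b.key > 25]
15. n9.idx = 16  [S.lim - 3]
16. n9.hot = true  [S.key == true]
17. n10.key = -5  [terminal]
18. n11.key = -3  [terminal]
19. n9.mk = true  [B.hot == true]
20. n9.env = -6  [B.idx * -2 + 26]
21. n3.mk = false  [S.key == false]
22. n3.env = 10  [S.lab * 2 - 6]
23. n12.ok = true  [B.mk == false]
24. n12.mk = false  [B.mk == true]
25. n12.lim = false  [B.mk == true]
26. n13.ok = true  [true]
27. n13.mk = false  [A₀.mk == true]
28. n13.lim = true  [true]
29. n14.live = 8  [terminal]
30. n15.key = true  [terminal]
31. n16.hot = true  [terminal]
32. n13.acc = false  [d.live > 8]
33. n17.idx = -5  [-5]
34. n17.hot = false  [A₀.mk == true]
35. n18.hot = false  [terminal]
36. n19.key = true  [terminal]
37. n20.hot = true  [terminal]
38. n17.mk = false  [a₀.hot == true]
39. n17.env = 13  [B.idx * -2 + 3]
40. n21.key = true  [terminal]
41. n12.acc = false  [A₀.lim == true]
42. n1.lab = 15  [B.env + b.key]
43. n1.lim = 1  [(if A.acc then b.key else B.env) - 9]
44. n1.mk = 4  [b.key - 1]
45. n1.key = true  [B.mk == false]
46. n0.lab = -5  [S₁.lab + S₁.mk - 24]
47. n0.lim = 22  [S₁.lim + S₁.mk + 17]
48. n0.mk = -2  [S₁.mk - 6]
49. n0.key = false  [S₁.mk > 4]

22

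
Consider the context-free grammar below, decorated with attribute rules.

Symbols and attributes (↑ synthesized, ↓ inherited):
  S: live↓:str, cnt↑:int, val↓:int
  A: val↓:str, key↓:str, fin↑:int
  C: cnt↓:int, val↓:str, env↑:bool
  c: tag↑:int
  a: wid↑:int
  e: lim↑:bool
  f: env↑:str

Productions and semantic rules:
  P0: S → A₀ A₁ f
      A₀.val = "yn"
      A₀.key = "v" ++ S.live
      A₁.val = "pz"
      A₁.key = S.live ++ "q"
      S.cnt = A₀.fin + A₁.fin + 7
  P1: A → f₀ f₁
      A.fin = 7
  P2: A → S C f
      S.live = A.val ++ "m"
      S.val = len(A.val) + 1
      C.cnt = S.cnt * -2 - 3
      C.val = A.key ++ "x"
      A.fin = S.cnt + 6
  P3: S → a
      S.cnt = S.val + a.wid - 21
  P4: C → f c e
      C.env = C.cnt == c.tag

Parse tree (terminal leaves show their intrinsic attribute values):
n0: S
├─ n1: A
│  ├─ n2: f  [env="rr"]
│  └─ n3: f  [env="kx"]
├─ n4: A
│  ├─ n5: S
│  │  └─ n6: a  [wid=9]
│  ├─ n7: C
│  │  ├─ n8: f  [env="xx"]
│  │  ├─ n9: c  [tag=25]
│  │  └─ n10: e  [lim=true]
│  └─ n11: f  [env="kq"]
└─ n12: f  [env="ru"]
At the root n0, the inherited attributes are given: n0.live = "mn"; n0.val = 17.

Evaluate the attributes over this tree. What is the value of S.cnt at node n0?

11

1. n0.live = "mn"  [given at root]
2. n0.val = 17  [given at root]
3. n1.val = "yn"  ["yn"]
4. n1.key = "vmn"  ["v" ++ S.live]
5. n2.env = "rr"  [terminal]
6. n3.env = "kx"  [terminal]
7. n1.fin = 7  [7]
8. n4.val = "pz"  ["pz"]
9. n4.key = "mnq"  [S.live ++ "q"]
10. n5.live = "pzm"  [A.val ++ "m"]
11. n5.val = 3  [len(A.val) + 1]
12. n6.wid = 9  [terminal]
13. n5.cnt = -9  [S.val + a.wid - 21]
14. n7.cnt = 15  [S.cnt * -2 - 3]
15. n7.val = "mnqx"  [A.key ++ "x"]
16. n8.env = "xx"  [terminal]
17. n9.tag = 25  [terminal]
18. n10.lim = true  [terminal]
19. n7.env = false  [C.cnt == c.tag]
20. n11.env = "kq"  [terminal]
21. n4.fin = -3  [S.cnt + 6]
22. n12.env = "ru"  [terminal]
23. n0.cnt = 11  [A₀.fin + A₁.fin + 7]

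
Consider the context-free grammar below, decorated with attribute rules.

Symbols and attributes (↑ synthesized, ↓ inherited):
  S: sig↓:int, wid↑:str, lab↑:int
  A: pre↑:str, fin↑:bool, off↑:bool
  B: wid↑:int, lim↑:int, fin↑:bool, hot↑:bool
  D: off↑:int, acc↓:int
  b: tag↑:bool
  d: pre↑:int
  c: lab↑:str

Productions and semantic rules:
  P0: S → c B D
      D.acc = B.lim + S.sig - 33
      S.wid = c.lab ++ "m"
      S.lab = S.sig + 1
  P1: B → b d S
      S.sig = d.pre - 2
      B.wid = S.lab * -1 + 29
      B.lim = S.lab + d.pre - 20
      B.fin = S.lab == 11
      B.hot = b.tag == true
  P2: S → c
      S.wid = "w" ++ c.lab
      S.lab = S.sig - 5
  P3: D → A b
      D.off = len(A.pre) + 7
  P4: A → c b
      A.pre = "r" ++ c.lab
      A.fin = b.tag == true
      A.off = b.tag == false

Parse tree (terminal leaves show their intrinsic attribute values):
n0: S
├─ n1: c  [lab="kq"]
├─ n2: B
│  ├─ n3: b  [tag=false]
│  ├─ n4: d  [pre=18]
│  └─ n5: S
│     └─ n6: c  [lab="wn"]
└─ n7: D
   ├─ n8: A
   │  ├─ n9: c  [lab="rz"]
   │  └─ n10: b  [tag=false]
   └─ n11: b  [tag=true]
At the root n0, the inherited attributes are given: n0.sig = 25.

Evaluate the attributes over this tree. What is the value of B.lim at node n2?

1. n0.sig = 25  [given at root]
2. n1.lab = "kq"  [terminal]
3. n3.tag = false  [terminal]
4. n4.pre = 18  [terminal]
5. n5.sig = 16  [d.pre - 2]
6. n6.lab = "wn"  [terminal]
7. n5.wid = "wwn"  ["w" ++ c.lab]
8. n5.lab = 11  [S.sig - 5]
9. n2.wid = 18  [S.lab * -1 + 29]
10. n2.lim = 9  [S.lab + d.pre - 20]
11. n2.fin = true  [S.lab == 11]
12. n2.hot = false  [b.tag == true]
13. n7.acc = 1  [B.lim + S.sig - 33]
14. n9.lab = "rz"  [terminal]
15. n10.tag = false  [terminal]
16. n8.pre = "rrz"  ["r" ++ c.lab]
17. n8.fin = false  [b.tag == true]
18. n8.off = true  [b.tag == false]
19. n11.tag = true  [terminal]
20. n7.off = 10  [len(A.pre) + 7]
21. n0.wid = "kqm"  [c.lab ++ "m"]
22. n0.lab = 26  [S.sig + 1]

9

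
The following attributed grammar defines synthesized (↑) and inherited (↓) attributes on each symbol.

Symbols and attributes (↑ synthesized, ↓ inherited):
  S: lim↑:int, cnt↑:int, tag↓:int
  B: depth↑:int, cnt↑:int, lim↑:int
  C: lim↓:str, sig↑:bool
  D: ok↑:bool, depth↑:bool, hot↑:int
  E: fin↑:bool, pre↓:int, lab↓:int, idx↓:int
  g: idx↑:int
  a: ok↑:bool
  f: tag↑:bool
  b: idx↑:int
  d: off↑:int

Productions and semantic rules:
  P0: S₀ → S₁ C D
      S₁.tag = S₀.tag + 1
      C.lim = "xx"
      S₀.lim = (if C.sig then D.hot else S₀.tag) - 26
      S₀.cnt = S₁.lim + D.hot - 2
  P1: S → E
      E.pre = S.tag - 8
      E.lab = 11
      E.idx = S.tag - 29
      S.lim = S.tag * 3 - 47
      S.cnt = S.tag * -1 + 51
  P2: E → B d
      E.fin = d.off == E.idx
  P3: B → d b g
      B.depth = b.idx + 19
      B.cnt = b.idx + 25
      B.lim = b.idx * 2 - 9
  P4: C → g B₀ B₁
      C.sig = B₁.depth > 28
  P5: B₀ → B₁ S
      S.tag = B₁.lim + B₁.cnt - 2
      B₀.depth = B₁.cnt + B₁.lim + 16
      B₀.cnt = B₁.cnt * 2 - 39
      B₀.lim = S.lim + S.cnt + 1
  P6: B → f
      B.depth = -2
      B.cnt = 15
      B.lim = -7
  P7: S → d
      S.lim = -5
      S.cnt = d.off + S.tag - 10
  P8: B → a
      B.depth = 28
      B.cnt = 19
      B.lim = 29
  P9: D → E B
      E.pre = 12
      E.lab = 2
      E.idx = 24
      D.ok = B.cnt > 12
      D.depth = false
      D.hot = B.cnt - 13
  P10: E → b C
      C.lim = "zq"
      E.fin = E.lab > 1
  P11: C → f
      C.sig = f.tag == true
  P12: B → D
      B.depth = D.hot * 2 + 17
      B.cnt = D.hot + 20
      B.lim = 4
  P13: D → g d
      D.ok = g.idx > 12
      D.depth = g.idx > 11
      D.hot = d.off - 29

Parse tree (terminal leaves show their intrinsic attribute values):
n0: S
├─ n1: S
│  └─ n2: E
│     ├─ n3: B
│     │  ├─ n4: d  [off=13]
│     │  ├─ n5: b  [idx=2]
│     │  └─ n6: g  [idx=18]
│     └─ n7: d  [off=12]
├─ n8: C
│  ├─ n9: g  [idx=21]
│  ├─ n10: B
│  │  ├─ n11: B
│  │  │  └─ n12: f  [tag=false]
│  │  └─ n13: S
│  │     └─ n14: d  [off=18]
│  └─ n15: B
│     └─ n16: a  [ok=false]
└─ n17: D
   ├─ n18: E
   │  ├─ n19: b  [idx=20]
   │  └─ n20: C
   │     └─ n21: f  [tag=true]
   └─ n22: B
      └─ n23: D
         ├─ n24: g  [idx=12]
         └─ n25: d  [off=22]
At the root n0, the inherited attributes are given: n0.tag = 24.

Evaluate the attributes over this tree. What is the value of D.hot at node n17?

1. n0.tag = 24  [given at root]
2. n1.tag = 25  [S₀.tag + 1]
3. n2.pre = 17  [S.tag - 8]
4. n2.lab = 11  [11]
5. n2.idx = -4  [S.tag - 29]
6. n4.off = 13  [terminal]
7. n5.idx = 2  [terminal]
8. n6.idx = 18  [terminal]
9. n3.depth = 21  [b.idx + 19]
10. n3.cnt = 27  [b.idx + 25]
11. n3.lim = -5  [b.idx * 2 - 9]
12. n7.off = 12  [terminal]
13. n2.fin = false  [d.off == E.idx]
14. n1.lim = 28  [S.tag * 3 - 47]
15. n1.cnt = 26  [S.tag * -1 + 51]
16. n8.lim = "xx"  ["xx"]
17. n9.idx = 21  [terminal]
18. n12.tag = false  [terminal]
19. n11.depth = -2  [-2]
20. n11.cnt = 15  [15]
21. n11.lim = -7  [-7]
22. n13.tag = 6  [B₁.lim + B₁.cnt - 2]
23. n14.off = 18  [terminal]
24. n13.lim = -5  [-5]
25. n13.cnt = 14  [d.off + S.tag - 10]
26. n10.depth = 24  [B₁.cnt + B₁.lim + 16]
27. n10.cnt = -9  [B₁.cnt * 2 - 39]
28. n10.lim = 10  [S.lim + S.cnt + 1]
29. n16.ok = false  [terminal]
30. n15.depth = 28  [28]
31. n15.cnt = 19  [19]
32. n15.lim = 29  [29]
33. n8.sig = false  [B₁.depth > 28]
34. n18.pre = 12  [12]
35. n18.lab = 2  [2]
36. n18.idx = 24  [24]
37. n19.idx = 20  [terminal]
38. n20.lim = "zq"  ["zq"]
39. n21.tag = true  [terminal]
40. n20.sig = true  [f.tag == true]
41. n18.fin = true  [E.lab > 1]
42. n24.idx = 12  [terminal]
43. n25.off = 22  [terminal]
44. n23.ok = false  [g.idx > 12]
45. n23.depth = true  [g.idx > 11]
46. n23.hot = -7  [d.off - 29]
47. n22.depth = 3  [D.hot * 2 + 17]
48. n22.cnt = 13  [D.hot + 20]
49. n22.lim = 4  [4]
50. n17.ok = true  [B.cnt > 12]
51. n17.depth = false  [false]
52. n17.hot = 0  [B.cnt - 13]
53. n0.lim = -2  [(if C.sig then D.hot else S₀.tag) - 26]
54. n0.cnt = 26  [S₁.lim + D.hot - 2]

0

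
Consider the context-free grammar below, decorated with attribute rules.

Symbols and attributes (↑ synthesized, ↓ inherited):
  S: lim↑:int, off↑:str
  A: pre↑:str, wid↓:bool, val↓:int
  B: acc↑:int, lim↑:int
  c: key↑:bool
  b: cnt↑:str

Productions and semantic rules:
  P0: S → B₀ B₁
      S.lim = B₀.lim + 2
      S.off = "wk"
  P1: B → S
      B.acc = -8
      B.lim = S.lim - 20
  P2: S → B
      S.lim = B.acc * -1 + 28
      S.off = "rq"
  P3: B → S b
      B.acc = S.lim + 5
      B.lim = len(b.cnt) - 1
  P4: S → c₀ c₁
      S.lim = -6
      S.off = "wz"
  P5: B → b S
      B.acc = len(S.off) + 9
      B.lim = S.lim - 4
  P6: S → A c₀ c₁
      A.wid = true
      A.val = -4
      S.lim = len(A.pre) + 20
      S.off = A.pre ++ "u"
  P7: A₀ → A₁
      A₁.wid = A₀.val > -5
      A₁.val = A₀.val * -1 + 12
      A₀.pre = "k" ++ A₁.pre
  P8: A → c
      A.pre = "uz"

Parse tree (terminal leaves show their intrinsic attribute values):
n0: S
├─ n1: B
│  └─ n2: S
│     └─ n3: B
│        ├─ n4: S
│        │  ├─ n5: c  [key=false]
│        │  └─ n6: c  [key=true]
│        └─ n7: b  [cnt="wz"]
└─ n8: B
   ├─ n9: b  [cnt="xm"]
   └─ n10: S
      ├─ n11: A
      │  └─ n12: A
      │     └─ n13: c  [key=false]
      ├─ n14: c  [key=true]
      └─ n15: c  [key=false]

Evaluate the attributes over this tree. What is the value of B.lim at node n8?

1. n5.key = false  [terminal]
2. n6.key = true  [terminal]
3. n4.lim = -6  [-6]
4. n4.off = "wz"  ["wz"]
5. n7.cnt = "wz"  [terminal]
6. n3.acc = -1  [S.lim + 5]
7. n3.lim = 1  [len(b.cnt) - 1]
8. n2.lim = 29  [B.acc * -1 + 28]
9. n2.off = "rq"  ["rq"]
10. n1.acc = -8  [-8]
11. n1.lim = 9  [S.lim - 20]
12. n9.cnt = "xm"  [terminal]
13. n11.wid = true  [true]
14. n11.val = -4  [-4]
15. n12.wid = true  [A₀.val > -5]
16. n12.val = 16  [A₀.val * -1 + 12]
17. n13.key = false  [terminal]
18. n12.pre = "uz"  ["uz"]
19. n11.pre = "kuz"  ["k" ++ A₁.pre]
20. n14.key = true  [terminal]
21. n15.key = false  [terminal]
22. n10.lim = 23  [len(A.pre) + 20]
23. n10.off = "kuzu"  [A.pre ++ "u"]
24. n8.acc = 13  [len(S.off) + 9]
25. n8.lim = 19  [S.lim - 4]
26. n0.lim = 11  [B₀.lim + 2]
27. n0.off = "wk"  ["wk"]

19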